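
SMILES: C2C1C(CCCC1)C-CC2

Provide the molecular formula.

C10H18

Heavy atoms from the SMILES: 10 C.
Implicit hydrogens by atom environment:
  8 × C: 2 H each → 16
  2 × C: 1 H each → 2
  Total hydrogens = 18.
Molecular formula: C10H18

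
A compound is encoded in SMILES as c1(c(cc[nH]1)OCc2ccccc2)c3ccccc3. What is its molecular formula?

Heavy atoms from the SMILES: 17 C, 1 N, 1 O.
Implicit hydrogens by atom environment:
  12 × C (aromatic): 1 H each → 12
  4 × C (aromatic): no H
  1 × C: 2 H
  1 × N (aromatic): 1 H
  1 × O: no H
  Total hydrogens = 15.
Molecular formula: C17H15NO

C17H15NO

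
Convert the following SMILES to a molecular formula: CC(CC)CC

Heavy atoms from the SMILES: 6 C.
Implicit hydrogens by atom environment:
  3 × C: 3 H each → 9
  2 × C: 2 H each → 4
  1 × C: 1 H
  Total hydrogens = 14.
Molecular formula: C6H14

C6H14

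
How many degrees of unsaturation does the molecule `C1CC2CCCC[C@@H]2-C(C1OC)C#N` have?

4

Molecular formula from the SMILES: C12H19NO.
DoU = (2C + 2 + N − H − X)/2 = (2·12 + 2 + 1 − 19 − 0)/2 = 8/2 = 4.
(Structurally: 2 ring(s) + 2 π bond(s) = 4.)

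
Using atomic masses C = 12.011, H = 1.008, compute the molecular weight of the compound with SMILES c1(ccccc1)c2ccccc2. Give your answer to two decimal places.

Molecular formula: C12H10.
M = 12×12.011 + 10×1.008 = 154.21 g/mol.

154.21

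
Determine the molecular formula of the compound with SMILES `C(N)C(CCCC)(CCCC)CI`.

Heavy atoms from the SMILES: 11 C, 1 I, 1 N.
Implicit hydrogens by atom environment:
  8 × C: 2 H each → 16
  2 × C: 3 H each → 6
  1 × C: no H
  1 × I: no H
  1 × N: 2 H
  Total hydrogens = 24.
Molecular formula: C11H24IN

C11H24IN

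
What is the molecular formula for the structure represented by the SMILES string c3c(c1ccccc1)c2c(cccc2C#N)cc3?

C17H11N

Heavy atoms from the SMILES: 17 C, 1 N.
Implicit hydrogens by atom environment:
  11 × C (aromatic): 1 H each → 11
  5 × C (aromatic): no H
  1 × C: no H
  1 × N: no H
  Total hydrogens = 11.
Molecular formula: C17H11N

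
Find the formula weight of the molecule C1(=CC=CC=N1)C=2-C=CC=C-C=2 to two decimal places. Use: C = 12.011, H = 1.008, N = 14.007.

155.20

Molecular formula: C11H9N.
M = 11×12.011 + 9×1.008 + 1×14.007 = 155.20 g/mol.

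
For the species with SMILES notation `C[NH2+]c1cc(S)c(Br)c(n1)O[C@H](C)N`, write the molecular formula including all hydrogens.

C8H13BrN3OS+

Heavy atoms from the SMILES: 1 Br, 8 C, 3 N, 1 O, 1 S.
Implicit hydrogens by atom environment:
  4 × C (aromatic): no H
  2 × C: 3 H each → 6
  1 × Br: no H
  1 × C (aromatic): 1 H
  1 × C: 1 H
  1 × N (charge +1): 2 H
  1 × N: 2 H
  1 × N (aromatic): no H
  1 × O: no H
  1 × S: 1 H
  Total hydrogens = 13.
Net charge +1.
Molecular formula: C8H13BrN3OS+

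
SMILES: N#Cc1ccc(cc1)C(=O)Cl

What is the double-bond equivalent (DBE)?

Molecular formula from the SMILES: C8H4ClNO.
DoU = (2C + 2 + N − H − X)/2 = (2·8 + 2 + 1 − 4 − 1)/2 = 14/2 = 7.
(Structurally: 1 ring(s) + 6 π bond(s) = 7.)

7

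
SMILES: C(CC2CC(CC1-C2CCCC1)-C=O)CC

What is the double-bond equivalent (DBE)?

3

Molecular formula from the SMILES: C15H26O.
DoU = (2C + 2 + N − H − X)/2 = (2·15 + 2 + 0 − 26 − 0)/2 = 6/2 = 3.
(Structurally: 2 ring(s) + 1 π bond(s) = 3.)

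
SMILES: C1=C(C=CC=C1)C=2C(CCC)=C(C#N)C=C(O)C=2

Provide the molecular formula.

C16H15NO

Heavy atoms from the SMILES: 16 C, 1 N, 1 O.
Implicit hydrogens by atom environment:
  7 × C (aromatic): 1 H each → 7
  5 × C (aromatic): no H
  2 × C: 2 H each → 4
  1 × C: 3 H
  1 × C: no H
  1 × N: no H
  1 × O: 1 H
  Total hydrogens = 15.
Molecular formula: C16H15NO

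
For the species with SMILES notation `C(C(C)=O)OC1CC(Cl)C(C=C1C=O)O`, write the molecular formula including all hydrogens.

C10H13ClO4

Heavy atoms from the SMILES: 10 C, 1 Cl, 4 O.
Implicit hydrogens by atom environment:
  5 × C: 1 H each → 5
  3 × O: no H
  2 × C: 2 H each → 4
  2 × C: no H
  1 × C: 3 H
  1 × Cl: no H
  1 × O: 1 H
  Total hydrogens = 13.
Molecular formula: C10H13ClO4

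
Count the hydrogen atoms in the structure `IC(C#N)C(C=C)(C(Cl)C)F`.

Hydrogens are implicit in SMILES; fill each atom to its normal valence:
  3 × C: 1 H each → 3
  2 × C: no H
  1 × C: 3 H
  1 × C: 2 H
  1 × Cl: no H
  1 × F: no H
  1 × I: no H
  1 × N: no H
  Total hydrogens = 8.

8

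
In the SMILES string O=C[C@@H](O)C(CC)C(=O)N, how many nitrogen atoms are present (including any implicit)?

1

The symbol for nitrogen appears 1 time in the SMILES.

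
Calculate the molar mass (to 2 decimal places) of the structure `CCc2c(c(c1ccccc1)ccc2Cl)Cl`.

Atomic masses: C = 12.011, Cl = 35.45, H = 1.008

Molecular formula: C14H12Cl2.
M = 14×12.011 + 2×35.45 + 12×1.008 = 251.15 g/mol.

251.15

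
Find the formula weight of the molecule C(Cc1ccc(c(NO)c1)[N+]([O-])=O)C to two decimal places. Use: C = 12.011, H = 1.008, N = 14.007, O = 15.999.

Molecular formula: C9H12N2O3.
M = 9×12.011 + 12×1.008 + 2×14.007 + 3×15.999 = 196.21 g/mol.

196.21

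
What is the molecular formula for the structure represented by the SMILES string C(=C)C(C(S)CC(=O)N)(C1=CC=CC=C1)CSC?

C14H19NOS2

Heavy atoms from the SMILES: 14 C, 1 N, 1 O, 2 S.
Implicit hydrogens by atom environment:
  5 × C (aromatic): 1 H each → 5
  3 × C: 2 H each → 6
  2 × C: 1 H each → 2
  2 × C: no H
  1 × C: 3 H
  1 × C (aromatic): no H
  1 × N: 2 H
  1 × O: no H
  1 × S: 1 H
  1 × S: no H
  Total hydrogens = 19.
Molecular formula: C14H19NOS2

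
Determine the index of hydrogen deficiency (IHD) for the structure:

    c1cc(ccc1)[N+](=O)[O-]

Molecular formula from the SMILES: C6H5NO2.
DoU = (2C + 2 + N − H − X)/2 = (2·6 + 2 + 1 − 5 − 0)/2 = 10/2 = 5.
(Structurally: 1 ring(s) + 4 π bond(s) = 5.)

5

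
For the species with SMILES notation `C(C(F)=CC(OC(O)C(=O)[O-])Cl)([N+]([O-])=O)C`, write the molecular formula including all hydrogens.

Heavy atoms from the SMILES: 7 C, 1 Cl, 1 F, 1 N, 6 O.
Implicit hydrogens by atom environment:
  4 × C: 1 H each → 4
  3 × O: no H
  2 × C: no H
  2 × O (charge -1): no H
  1 × C: 3 H
  1 × Cl: no H
  1 × F: no H
  1 × N (charge +1): no H
  1 × O: 1 H
  Total hydrogens = 8.
Net charge -1.
Molecular formula: C7H8ClFNO6-

C7H8ClFNO6-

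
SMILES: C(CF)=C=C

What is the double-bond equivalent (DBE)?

2

Molecular formula from the SMILES: C4H5F.
DoU = (2C + 2 + N − H − X)/2 = (2·4 + 2 + 0 − 5 − 1)/2 = 4/2 = 2.
(Structurally: 0 ring(s) + 2 π bond(s) = 2.)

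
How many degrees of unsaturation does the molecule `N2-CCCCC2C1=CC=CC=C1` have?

Molecular formula from the SMILES: C11H15N.
DoU = (2C + 2 + N − H − X)/2 = (2·11 + 2 + 1 − 15 − 0)/2 = 10/2 = 5.
(Structurally: 2 ring(s) + 3 π bond(s) = 5.)

5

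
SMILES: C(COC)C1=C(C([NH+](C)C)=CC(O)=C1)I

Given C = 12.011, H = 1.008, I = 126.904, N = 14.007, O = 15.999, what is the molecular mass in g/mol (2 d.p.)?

322.17

Molecular formula: C11H17INO2+.
M = 11×12.011 + 17×1.008 + 1×126.904 + 1×14.007 + 2×15.999 = 322.17 g/mol.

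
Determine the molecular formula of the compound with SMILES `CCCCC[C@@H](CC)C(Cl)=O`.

C9H17ClO

Heavy atoms from the SMILES: 9 C, 1 Cl, 1 O.
Implicit hydrogens by atom environment:
  5 × C: 2 H each → 10
  2 × C: 3 H each → 6
  1 × C: 1 H
  1 × C: no H
  1 × Cl: no H
  1 × O: no H
  Total hydrogens = 17.
Molecular formula: C9H17ClO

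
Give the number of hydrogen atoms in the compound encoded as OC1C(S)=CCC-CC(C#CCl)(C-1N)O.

14

Hydrogens are implicit in SMILES; fill each atom to its normal valence:
  4 × C: no H
  3 × C: 2 H each → 6
  3 × C: 1 H each → 3
  2 × O: 1 H each → 2
  1 × Cl: no H
  1 × N: 2 H
  1 × S: 1 H
  Total hydrogens = 14.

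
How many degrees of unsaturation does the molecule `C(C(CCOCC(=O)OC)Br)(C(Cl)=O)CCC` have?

Molecular formula from the SMILES: C11H18BrClO4.
DoU = (2C + 2 + N − H − X)/2 = (2·11 + 2 + 0 − 18 − 2)/2 = 4/2 = 2.
(Structurally: 0 ring(s) + 2 π bond(s) = 2.)

2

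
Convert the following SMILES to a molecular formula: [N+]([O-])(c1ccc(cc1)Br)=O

C6H4BrNO2

Heavy atoms from the SMILES: 1 Br, 6 C, 1 N, 2 O.
Implicit hydrogens by atom environment:
  4 × C (aromatic): 1 H each → 4
  2 × C (aromatic): no H
  1 × Br: no H
  1 × N (charge +1): no H
  1 × O: no H
  1 × O (charge -1): no H
  Total hydrogens = 4.
Molecular formula: C6H4BrNO2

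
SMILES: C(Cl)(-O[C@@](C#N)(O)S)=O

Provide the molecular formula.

C3H2ClNO3S

Heavy atoms from the SMILES: 3 C, 1 Cl, 1 N, 3 O, 1 S.
Implicit hydrogens by atom environment:
  3 × C: no H
  2 × O: no H
  1 × Cl: no H
  1 × N: no H
  1 × O: 1 H
  1 × S: 1 H
  Total hydrogens = 2.
Molecular formula: C3H2ClNO3S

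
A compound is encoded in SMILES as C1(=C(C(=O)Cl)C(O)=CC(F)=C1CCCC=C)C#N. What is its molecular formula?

Heavy atoms from the SMILES: 13 C, 1 Cl, 1 F, 1 N, 2 O.
Implicit hydrogens by atom environment:
  5 × C (aromatic): no H
  4 × C: 2 H each → 8
  2 × C: no H
  1 × C (aromatic): 1 H
  1 × C: 1 H
  1 × Cl: no H
  1 × F: no H
  1 × N: no H
  1 × O: 1 H
  1 × O: no H
  Total hydrogens = 11.
Molecular formula: C13H11ClFNO2

C13H11ClFNO2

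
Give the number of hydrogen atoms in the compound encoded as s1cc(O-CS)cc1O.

6

Hydrogens are implicit in SMILES; fill each atom to its normal valence:
  2 × C (aromatic): 1 H each → 2
  2 × C (aromatic): no H
  1 × C: 2 H
  1 × O: 1 H
  1 × O: no H
  1 × S: 1 H
  1 × S (aromatic): no H
  Total hydrogens = 6.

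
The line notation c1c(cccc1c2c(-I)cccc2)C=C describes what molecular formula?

Heavy atoms from the SMILES: 14 C, 1 I.
Implicit hydrogens by atom environment:
  8 × C (aromatic): 1 H each → 8
  4 × C (aromatic): no H
  1 × C: 2 H
  1 × C: 1 H
  1 × I: no H
  Total hydrogens = 11.
Molecular formula: C14H11I

C14H11I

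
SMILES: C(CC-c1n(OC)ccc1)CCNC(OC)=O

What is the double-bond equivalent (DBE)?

4

Molecular formula from the SMILES: C12H20N2O3.
DoU = (2C + 2 + N − H − X)/2 = (2·12 + 2 + 2 − 20 − 0)/2 = 8/2 = 4.
(Structurally: 1 ring(s) + 3 π bond(s) = 4.)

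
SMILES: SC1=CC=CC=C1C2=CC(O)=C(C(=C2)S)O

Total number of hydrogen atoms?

Hydrogens are implicit in SMILES; fill each atom to its normal valence:
  6 × C (aromatic): 1 H each → 6
  6 × C (aromatic): no H
  2 × O: 1 H each → 2
  2 × S: 1 H each → 2
  Total hydrogens = 10.

10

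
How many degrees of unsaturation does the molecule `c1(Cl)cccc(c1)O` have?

Molecular formula from the SMILES: C6H5ClO.
DoU = (2C + 2 + N − H − X)/2 = (2·6 + 2 + 0 − 5 − 1)/2 = 8/2 = 4.
(Structurally: 1 ring(s) + 3 π bond(s) = 4.)

4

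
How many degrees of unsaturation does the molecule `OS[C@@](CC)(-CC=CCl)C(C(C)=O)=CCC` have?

3

Molecular formula from the SMILES: C12H19ClO2S.
DoU = (2C + 2 + N − H − X)/2 = (2·12 + 2 + 0 − 19 − 1)/2 = 6/2 = 3.
(Structurally: 0 ring(s) + 3 π bond(s) = 3.)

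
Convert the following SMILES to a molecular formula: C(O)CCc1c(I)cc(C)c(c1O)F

C10H12FIO2

Heavy atoms from the SMILES: 10 C, 1 F, 1 I, 2 O.
Implicit hydrogens by atom environment:
  5 × C (aromatic): no H
  3 × C: 2 H each → 6
  2 × O: 1 H each → 2
  1 × C: 3 H
  1 × C (aromatic): 1 H
  1 × F: no H
  1 × I: no H
  Total hydrogens = 12.
Molecular formula: C10H12FIO2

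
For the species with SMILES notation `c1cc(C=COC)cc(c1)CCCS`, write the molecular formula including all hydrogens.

Heavy atoms from the SMILES: 12 C, 1 O, 1 S.
Implicit hydrogens by atom environment:
  4 × C (aromatic): 1 H each → 4
  3 × C: 2 H each → 6
  2 × C: 1 H each → 2
  2 × C (aromatic): no H
  1 × C: 3 H
  1 × O: no H
  1 × S: 1 H
  Total hydrogens = 16.
Molecular formula: C12H16OS

C12H16OS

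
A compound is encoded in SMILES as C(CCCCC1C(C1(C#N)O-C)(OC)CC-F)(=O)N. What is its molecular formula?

C13H21FN2O3

Heavy atoms from the SMILES: 13 C, 1 F, 2 N, 3 O.
Implicit hydrogens by atom environment:
  6 × C: 2 H each → 12
  4 × C: no H
  3 × O: no H
  2 × C: 3 H each → 6
  1 × C: 1 H
  1 × F: no H
  1 × N: 2 H
  1 × N: no H
  Total hydrogens = 21.
Molecular formula: C13H21FN2O3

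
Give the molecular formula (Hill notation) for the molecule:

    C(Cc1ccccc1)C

Heavy atoms from the SMILES: 9 C.
Implicit hydrogens by atom environment:
  5 × C (aromatic): 1 H each → 5
  2 × C: 2 H each → 4
  1 × C: 3 H
  1 × C (aromatic): no H
  Total hydrogens = 12.
Molecular formula: C9H12

C9H12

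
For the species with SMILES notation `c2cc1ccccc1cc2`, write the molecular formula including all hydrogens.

Heavy atoms from the SMILES: 10 C.
Implicit hydrogens by atom environment:
  8 × C (aromatic): 1 H each → 8
  2 × C (aromatic): no H
  Total hydrogens = 8.
Molecular formula: C10H8

C10H8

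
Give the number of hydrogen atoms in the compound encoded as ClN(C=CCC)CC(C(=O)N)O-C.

15

Hydrogens are implicit in SMILES; fill each atom to its normal valence:
  3 × C: 1 H each → 3
  2 × C: 3 H each → 6
  2 × C: 2 H each → 4
  2 × O: no H
  1 × C: no H
  1 × Cl: no H
  1 × N: 2 H
  1 × N: no H
  Total hydrogens = 15.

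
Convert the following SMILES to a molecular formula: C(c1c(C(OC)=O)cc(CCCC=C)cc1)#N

Heavy atoms from the SMILES: 14 C, 1 N, 2 O.
Implicit hydrogens by atom environment:
  4 × C: 2 H each → 8
  3 × C (aromatic): 1 H each → 3
  3 × C (aromatic): no H
  2 × C: no H
  2 × O: no H
  1 × C: 3 H
  1 × C: 1 H
  1 × N: no H
  Total hydrogens = 15.
Molecular formula: C14H15NO2

C14H15NO2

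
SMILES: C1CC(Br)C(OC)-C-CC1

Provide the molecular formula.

C8H15BrO

Heavy atoms from the SMILES: 1 Br, 8 C, 1 O.
Implicit hydrogens by atom environment:
  5 × C: 2 H each → 10
  2 × C: 1 H each → 2
  1 × Br: no H
  1 × C: 3 H
  1 × O: no H
  Total hydrogens = 15.
Molecular formula: C8H15BrO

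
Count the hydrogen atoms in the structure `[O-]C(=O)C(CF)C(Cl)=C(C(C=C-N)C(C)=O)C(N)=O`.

Hydrogens are implicit in SMILES; fill each atom to its normal valence:
  5 × C: no H
  4 × C: 1 H each → 4
  3 × O: no H
  2 × N: 2 H each → 4
  1 × C: 3 H
  1 × C: 2 H
  1 × Cl: no H
  1 × F: no H
  1 × O (charge -1): no H
  Total hydrogens = 13.

13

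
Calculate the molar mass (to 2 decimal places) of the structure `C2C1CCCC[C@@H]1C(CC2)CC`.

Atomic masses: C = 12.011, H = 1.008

Molecular formula: C12H22.
M = 12×12.011 + 22×1.008 = 166.31 g/mol.

166.31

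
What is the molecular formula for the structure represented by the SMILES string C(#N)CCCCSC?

C6H11NS

Heavy atoms from the SMILES: 6 C, 1 N, 1 S.
Implicit hydrogens by atom environment:
  4 × C: 2 H each → 8
  1 × C: 3 H
  1 × C: no H
  1 × N: no H
  1 × S: no H
  Total hydrogens = 11.
Molecular formula: C6H11NS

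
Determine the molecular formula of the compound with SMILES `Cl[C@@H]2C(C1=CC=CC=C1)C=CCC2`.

C12H13Cl

Heavy atoms from the SMILES: 12 C, 1 Cl.
Implicit hydrogens by atom environment:
  5 × C (aromatic): 1 H each → 5
  4 × C: 1 H each → 4
  2 × C: 2 H each → 4
  1 × C (aromatic): no H
  1 × Cl: no H
  Total hydrogens = 13.
Molecular formula: C12H13Cl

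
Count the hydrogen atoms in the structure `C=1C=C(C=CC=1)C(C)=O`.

Hydrogens are implicit in SMILES; fill each atom to its normal valence:
  5 × C (aromatic): 1 H each → 5
  1 × C: 3 H
  1 × C (aromatic): no H
  1 × C: no H
  1 × O: no H
  Total hydrogens = 8.

8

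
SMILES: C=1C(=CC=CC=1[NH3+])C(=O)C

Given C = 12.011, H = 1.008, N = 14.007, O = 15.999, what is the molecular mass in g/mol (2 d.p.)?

Molecular formula: C8H10NO+.
M = 8×12.011 + 10×1.008 + 1×14.007 + 1×15.999 = 136.17 g/mol.

136.17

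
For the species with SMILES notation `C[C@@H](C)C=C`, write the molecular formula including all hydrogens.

Heavy atoms from the SMILES: 5 C.
Implicit hydrogens by atom environment:
  2 × C: 3 H each → 6
  2 × C: 1 H each → 2
  1 × C: 2 H
  Total hydrogens = 10.
Molecular formula: C5H10

C5H10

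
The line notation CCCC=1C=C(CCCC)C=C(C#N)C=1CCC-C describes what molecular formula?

C18H27N

Heavy atoms from the SMILES: 18 C, 1 N.
Implicit hydrogens by atom environment:
  8 × C: 2 H each → 16
  4 × C (aromatic): no H
  3 × C: 3 H each → 9
  2 × C (aromatic): 1 H each → 2
  1 × C: no H
  1 × N: no H
  Total hydrogens = 27.
Molecular formula: C18H27N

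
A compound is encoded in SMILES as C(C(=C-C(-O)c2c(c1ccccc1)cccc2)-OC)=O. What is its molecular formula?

Heavy atoms from the SMILES: 17 C, 3 O.
Implicit hydrogens by atom environment:
  9 × C (aromatic): 1 H each → 9
  3 × C: 1 H each → 3
  3 × C (aromatic): no H
  2 × O: no H
  1 × C: 3 H
  1 × C: no H
  1 × O: 1 H
  Total hydrogens = 16.
Molecular formula: C17H16O3

C17H16O3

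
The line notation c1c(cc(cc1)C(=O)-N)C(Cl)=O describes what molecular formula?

C8H6ClNO2

Heavy atoms from the SMILES: 8 C, 1 Cl, 1 N, 2 O.
Implicit hydrogens by atom environment:
  4 × C (aromatic): 1 H each → 4
  2 × C (aromatic): no H
  2 × C: no H
  2 × O: no H
  1 × Cl: no H
  1 × N: 2 H
  Total hydrogens = 6.
Molecular formula: C8H6ClNO2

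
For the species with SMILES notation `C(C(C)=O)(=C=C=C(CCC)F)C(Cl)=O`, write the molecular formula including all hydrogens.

Heavy atoms from the SMILES: 10 C, 1 Cl, 1 F, 2 O.
Implicit hydrogens by atom environment:
  6 × C: no H
  2 × C: 3 H each → 6
  2 × C: 2 H each → 4
  2 × O: no H
  1 × Cl: no H
  1 × F: no H
  Total hydrogens = 10.
Molecular formula: C10H10ClFO2

C10H10ClFO2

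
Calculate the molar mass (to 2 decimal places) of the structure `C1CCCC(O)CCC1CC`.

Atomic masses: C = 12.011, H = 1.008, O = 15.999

Molecular formula: C10H20O.
M = 10×12.011 + 20×1.008 + 1×15.999 = 156.27 g/mol.

156.27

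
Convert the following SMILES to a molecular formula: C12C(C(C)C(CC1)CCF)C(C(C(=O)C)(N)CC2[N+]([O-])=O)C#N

C16H24FN3O3

Heavy atoms from the SMILES: 16 C, 1 F, 3 N, 3 O.
Implicit hydrogens by atom environment:
  6 × C: 1 H each → 6
  5 × C: 2 H each → 10
  3 × C: no H
  2 × C: 3 H each → 6
  2 × O: no H
  1 × F: no H
  1 × N: 2 H
  1 × N (charge +1): no H
  1 × N: no H
  1 × O (charge -1): no H
  Total hydrogens = 24.
Molecular formula: C16H24FN3O3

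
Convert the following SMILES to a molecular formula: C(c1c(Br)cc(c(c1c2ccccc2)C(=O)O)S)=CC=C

Heavy atoms from the SMILES: 1 Br, 17 C, 2 O, 1 S.
Implicit hydrogens by atom environment:
  6 × C (aromatic): 1 H each → 6
  6 × C (aromatic): no H
  3 × C: 1 H each → 3
  1 × Br: no H
  1 × C: 2 H
  1 × C: no H
  1 × O: 1 H
  1 × O: no H
  1 × S: 1 H
  Total hydrogens = 13.
Molecular formula: C17H13BrO2S

C17H13BrO2S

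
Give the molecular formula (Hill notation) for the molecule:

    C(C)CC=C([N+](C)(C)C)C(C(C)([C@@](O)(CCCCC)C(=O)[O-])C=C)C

Heavy atoms from the SMILES: 21 C, 1 N, 3 O.
Implicit hydrogens by atom environment:
  7 × C: 3 H each → 21
  7 × C: 2 H each → 14
  4 × C: no H
  3 × C: 1 H each → 3
  1 × N (charge +1): no H
  1 × O: 1 H
  1 × O: no H
  1 × O (charge -1): no H
  Total hydrogens = 39.
Molecular formula: C21H39NO3

C21H39NO3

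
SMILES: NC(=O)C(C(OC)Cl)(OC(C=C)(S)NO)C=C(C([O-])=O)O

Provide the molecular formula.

C10H14ClN2O7S-

Heavy atoms from the SMILES: 10 C, 1 Cl, 2 N, 7 O, 1 S.
Implicit hydrogens by atom environment:
  5 × C: no H
  4 × O: no H
  3 × C: 1 H each → 3
  2 × O: 1 H each → 2
  1 × C: 3 H
  1 × C: 2 H
  1 × Cl: no H
  1 × N: 2 H
  1 × N: 1 H
  1 × O (charge -1): no H
  1 × S: 1 H
  Total hydrogens = 14.
Net charge -1.
Molecular formula: C10H14ClN2O7S-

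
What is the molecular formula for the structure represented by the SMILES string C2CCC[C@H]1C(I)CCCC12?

Heavy atoms from the SMILES: 10 C, 1 I.
Implicit hydrogens by atom environment:
  7 × C: 2 H each → 14
  3 × C: 1 H each → 3
  1 × I: no H
  Total hydrogens = 17.
Molecular formula: C10H17I

C10H17I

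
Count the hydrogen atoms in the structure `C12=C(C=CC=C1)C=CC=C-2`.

8

Hydrogens are implicit in SMILES; fill each atom to its normal valence:
  8 × C (aromatic): 1 H each → 8
  2 × C (aromatic): no H
  Total hydrogens = 8.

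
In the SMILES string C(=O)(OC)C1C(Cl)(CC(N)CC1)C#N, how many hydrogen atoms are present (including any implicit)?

Hydrogens are implicit in SMILES; fill each atom to its normal valence:
  3 × C: 2 H each → 6
  3 × C: no H
  2 × C: 1 H each → 2
  2 × O: no H
  1 × C: 3 H
  1 × Cl: no H
  1 × N: 2 H
  1 × N: no H
  Total hydrogens = 13.

13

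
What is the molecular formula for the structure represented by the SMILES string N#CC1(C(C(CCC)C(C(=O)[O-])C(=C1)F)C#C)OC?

Heavy atoms from the SMILES: 14 C, 1 F, 1 N, 3 O.
Implicit hydrogens by atom environment:
  5 × C: 1 H each → 5
  5 × C: no H
  2 × C: 3 H each → 6
  2 × C: 2 H each → 4
  2 × O: no H
  1 × F: no H
  1 × N: no H
  1 × O (charge -1): no H
  Total hydrogens = 15.
Net charge -1.
Molecular formula: C14H15FNO3-

C14H15FNO3-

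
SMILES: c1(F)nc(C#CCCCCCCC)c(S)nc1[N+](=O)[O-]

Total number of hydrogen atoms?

Hydrogens are implicit in SMILES; fill each atom to its normal valence:
  6 × C: 2 H each → 12
  4 × C (aromatic): no H
  2 × C: no H
  2 × N (aromatic): no H
  1 × C: 3 H
  1 × F: no H
  1 × N (charge +1): no H
  1 × O: no H
  1 × O (charge -1): no H
  1 × S: 1 H
  Total hydrogens = 16.

16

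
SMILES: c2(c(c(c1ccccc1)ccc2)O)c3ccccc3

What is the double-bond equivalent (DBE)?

12

Molecular formula from the SMILES: C18H14O.
DoU = (2C + 2 + N − H − X)/2 = (2·18 + 2 + 0 − 14 − 0)/2 = 24/2 = 12.
(Structurally: 3 ring(s) + 9 π bond(s) = 12.)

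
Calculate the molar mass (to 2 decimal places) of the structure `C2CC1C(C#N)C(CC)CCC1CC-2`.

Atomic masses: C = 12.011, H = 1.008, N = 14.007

Molecular formula: C13H21N.
M = 13×12.011 + 21×1.008 + 1×14.007 = 191.32 g/mol.

191.32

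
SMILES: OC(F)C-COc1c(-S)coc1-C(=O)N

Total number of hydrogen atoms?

Hydrogens are implicit in SMILES; fill each atom to its normal valence:
  3 × C (aromatic): no H
  2 × C: 2 H each → 4
  2 × O: no H
  1 × C (aromatic): 1 H
  1 × C: 1 H
  1 × C: no H
  1 × F: no H
  1 × N: 2 H
  1 × O: 1 H
  1 × O (aromatic): no H
  1 × S: 1 H
  Total hydrogens = 10.

10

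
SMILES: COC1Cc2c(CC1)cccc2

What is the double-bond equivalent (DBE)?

Molecular formula from the SMILES: C11H14O.
DoU = (2C + 2 + N − H − X)/2 = (2·11 + 2 + 0 − 14 − 0)/2 = 10/2 = 5.
(Structurally: 2 ring(s) + 3 π bond(s) = 5.)

5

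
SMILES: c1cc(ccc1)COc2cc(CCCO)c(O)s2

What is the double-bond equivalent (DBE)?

7

Molecular formula from the SMILES: C14H16O3S.
DoU = (2C + 2 + N − H − X)/2 = (2·14 + 2 + 0 − 16 − 0)/2 = 14/2 = 7.
(Structurally: 2 ring(s) + 5 π bond(s) = 7.)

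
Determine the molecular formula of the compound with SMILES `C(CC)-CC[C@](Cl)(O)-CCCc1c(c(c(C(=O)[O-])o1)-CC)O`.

Heavy atoms from the SMILES: 16 C, 1 Cl, 5 O.
Implicit hydrogens by atom environment:
  8 × C: 2 H each → 16
  4 × C (aromatic): no H
  2 × C: 3 H each → 6
  2 × C: no H
  2 × O: 1 H each → 2
  1 × Cl: no H
  1 × O (aromatic): no H
  1 × O: no H
  1 × O (charge -1): no H
  Total hydrogens = 24.
Net charge -1.
Molecular formula: C16H24ClO5-

C16H24ClO5-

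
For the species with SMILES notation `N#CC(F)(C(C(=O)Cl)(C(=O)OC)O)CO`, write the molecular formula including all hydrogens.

C7H7ClFNO5

Heavy atoms from the SMILES: 7 C, 1 Cl, 1 F, 1 N, 5 O.
Implicit hydrogens by atom environment:
  5 × C: no H
  3 × O: no H
  2 × O: 1 H each → 2
  1 × C: 3 H
  1 × C: 2 H
  1 × Cl: no H
  1 × F: no H
  1 × N: no H
  Total hydrogens = 7.
Molecular formula: C7H7ClFNO5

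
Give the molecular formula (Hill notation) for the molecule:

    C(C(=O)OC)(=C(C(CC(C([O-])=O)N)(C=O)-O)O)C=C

C11H14NO7-

Heavy atoms from the SMILES: 11 C, 1 N, 7 O.
Implicit hydrogens by atom environment:
  5 × C: no H
  4 × O: no H
  3 × C: 1 H each → 3
  2 × C: 2 H each → 4
  2 × O: 1 H each → 2
  1 × C: 3 H
  1 × N: 2 H
  1 × O (charge -1): no H
  Total hydrogens = 14.
Net charge -1.
Molecular formula: C11H14NO7-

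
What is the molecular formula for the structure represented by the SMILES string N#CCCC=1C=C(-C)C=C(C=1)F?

Heavy atoms from the SMILES: 10 C, 1 F, 1 N.
Implicit hydrogens by atom environment:
  3 × C (aromatic): 1 H each → 3
  3 × C (aromatic): no H
  2 × C: 2 H each → 4
  1 × C: 3 H
  1 × C: no H
  1 × F: no H
  1 × N: no H
  Total hydrogens = 10.
Molecular formula: C10H10FN

C10H10FN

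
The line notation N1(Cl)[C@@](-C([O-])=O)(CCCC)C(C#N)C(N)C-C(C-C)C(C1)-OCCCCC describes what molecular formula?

C20H35ClN3O3-

Heavy atoms from the SMILES: 20 C, 1 Cl, 3 N, 3 O.
Implicit hydrogens by atom environment:
  10 × C: 2 H each → 20
  4 × C: 1 H each → 4
  3 × C: 3 H each → 9
  3 × C: no H
  2 × N: no H
  2 × O: no H
  1 × Cl: no H
  1 × N: 2 H
  1 × O (charge -1): no H
  Total hydrogens = 35.
Net charge -1.
Molecular formula: C20H35ClN3O3-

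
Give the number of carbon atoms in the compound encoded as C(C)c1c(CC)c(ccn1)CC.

The symbol for carbon appears 11 times in the SMILES. Lowercase c denotes aromatic carbon and counts toward C.

11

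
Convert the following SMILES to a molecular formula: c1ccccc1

Heavy atoms from the SMILES: 6 C.
Implicit hydrogens by atom environment:
  6 × C (aromatic): 1 H each → 6
  Total hydrogens = 6.
Molecular formula: C6H6

C6H6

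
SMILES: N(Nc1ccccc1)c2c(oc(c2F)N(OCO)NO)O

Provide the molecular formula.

C11H13FN4O5

Heavy atoms from the SMILES: 11 C, 1 F, 4 N, 5 O.
Implicit hydrogens by atom environment:
  5 × C (aromatic): 1 H each → 5
  5 × C (aromatic): no H
  3 × N: 1 H each → 3
  3 × O: 1 H each → 3
  1 × C: 2 H
  1 × F: no H
  1 × N: no H
  1 × O (aromatic): no H
  1 × O: no H
  Total hydrogens = 13.
Molecular formula: C11H13FN4O5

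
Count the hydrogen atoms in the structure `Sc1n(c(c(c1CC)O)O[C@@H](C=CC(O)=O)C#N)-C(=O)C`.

14

Hydrogens are implicit in SMILES; fill each atom to its normal valence:
  4 × C (aromatic): no H
  3 × C: 1 H each → 3
  3 × C: no H
  3 × O: no H
  2 × C: 3 H each → 6
  2 × O: 1 H each → 2
  1 × C: 2 H
  1 × N (aromatic): no H
  1 × N: no H
  1 × S: 1 H
  Total hydrogens = 14.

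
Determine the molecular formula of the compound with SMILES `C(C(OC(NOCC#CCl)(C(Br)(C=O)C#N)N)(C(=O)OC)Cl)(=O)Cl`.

C11H9BrCl3N3O6

Heavy atoms from the SMILES: 1 Br, 11 C, 3 Cl, 3 N, 6 O.
Implicit hydrogens by atom environment:
  8 × C: no H
  6 × O: no H
  3 × Cl: no H
  1 × Br: no H
  1 × C: 3 H
  1 × C: 2 H
  1 × C: 1 H
  1 × N: 2 H
  1 × N: 1 H
  1 × N: no H
  Total hydrogens = 9.
Molecular formula: C11H9BrCl3N3O6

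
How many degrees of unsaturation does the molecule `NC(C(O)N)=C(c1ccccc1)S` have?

Molecular formula from the SMILES: C9H12N2OS.
DoU = (2C + 2 + N − H − X)/2 = (2·9 + 2 + 2 − 12 − 0)/2 = 10/2 = 5.
(Structurally: 1 ring(s) + 4 π bond(s) = 5.)

5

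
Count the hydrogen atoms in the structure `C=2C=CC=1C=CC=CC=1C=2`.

Hydrogens are implicit in SMILES; fill each atom to its normal valence:
  8 × C (aromatic): 1 H each → 8
  2 × C (aromatic): no H
  Total hydrogens = 8.

8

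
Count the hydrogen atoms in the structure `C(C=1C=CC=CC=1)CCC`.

14

Hydrogens are implicit in SMILES; fill each atom to its normal valence:
  5 × C (aromatic): 1 H each → 5
  3 × C: 2 H each → 6
  1 × C: 3 H
  1 × C (aromatic): no H
  Total hydrogens = 14.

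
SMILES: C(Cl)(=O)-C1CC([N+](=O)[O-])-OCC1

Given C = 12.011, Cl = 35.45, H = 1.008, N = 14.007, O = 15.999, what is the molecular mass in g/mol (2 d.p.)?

193.58

Molecular formula: C6H8ClNO4.
M = 6×12.011 + 1×35.45 + 8×1.008 + 1×14.007 + 4×15.999 = 193.58 g/mol.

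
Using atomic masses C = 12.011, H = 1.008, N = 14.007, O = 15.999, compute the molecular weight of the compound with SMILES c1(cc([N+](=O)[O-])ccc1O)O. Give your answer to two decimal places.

Molecular formula: C6H5NO4.
M = 6×12.011 + 5×1.008 + 1×14.007 + 4×15.999 = 155.11 g/mol.

155.11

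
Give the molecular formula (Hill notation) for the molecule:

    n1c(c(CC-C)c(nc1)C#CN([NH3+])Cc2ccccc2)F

Heavy atoms from the SMILES: 16 C, 1 F, 4 N.
Implicit hydrogens by atom environment:
  6 × C (aromatic): 1 H each → 6
  4 × C (aromatic): no H
  3 × C: 2 H each → 6
  2 × C: no H
  2 × N (aromatic): no H
  1 × C: 3 H
  1 × F: no H
  1 × N (charge +1): 3 H
  1 × N: no H
  Total hydrogens = 18.
Net charge +1.
Molecular formula: C16H18FN4+

C16H18FN4+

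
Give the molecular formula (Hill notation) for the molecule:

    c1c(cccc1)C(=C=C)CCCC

Heavy atoms from the SMILES: 13 C.
Implicit hydrogens by atom environment:
  5 × C (aromatic): 1 H each → 5
  4 × C: 2 H each → 8
  2 × C: no H
  1 × C: 3 H
  1 × C (aromatic): no H
  Total hydrogens = 16.
Molecular formula: C13H16

C13H16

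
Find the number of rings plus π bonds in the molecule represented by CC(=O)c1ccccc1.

Molecular formula from the SMILES: C8H8O.
DoU = (2C + 2 + N − H − X)/2 = (2·8 + 2 + 0 − 8 − 0)/2 = 10/2 = 5.
(Structurally: 1 ring(s) + 4 π bond(s) = 5.)

5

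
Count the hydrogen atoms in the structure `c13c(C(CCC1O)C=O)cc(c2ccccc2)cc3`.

Hydrogens are implicit in SMILES; fill each atom to its normal valence:
  8 × C (aromatic): 1 H each → 8
  4 × C (aromatic): no H
  3 × C: 1 H each → 3
  2 × C: 2 H each → 4
  1 × O: 1 H
  1 × O: no H
  Total hydrogens = 16.

16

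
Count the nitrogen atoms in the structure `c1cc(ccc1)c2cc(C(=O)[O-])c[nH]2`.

The symbol for nitrogen appears 1 time in the SMILES.

1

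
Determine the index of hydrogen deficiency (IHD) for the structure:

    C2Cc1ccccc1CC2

Molecular formula from the SMILES: C10H12.
DoU = (2C + 2 + N − H − X)/2 = (2·10 + 2 + 0 − 12 − 0)/2 = 10/2 = 5.
(Structurally: 2 ring(s) + 3 π bond(s) = 5.)

5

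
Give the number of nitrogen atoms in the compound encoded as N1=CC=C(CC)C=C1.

The symbol for nitrogen appears 1 time in the SMILES.

1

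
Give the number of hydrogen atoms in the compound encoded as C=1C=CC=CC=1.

6

Hydrogens are implicit in SMILES; fill each atom to its normal valence:
  6 × C (aromatic): 1 H each → 6
  Total hydrogens = 6.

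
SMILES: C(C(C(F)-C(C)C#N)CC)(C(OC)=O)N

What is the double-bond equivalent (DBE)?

Molecular formula from the SMILES: C10H17FN2O2.
DoU = (2C + 2 + N − H − X)/2 = (2·10 + 2 + 2 − 17 − 1)/2 = 6/2 = 3.
(Structurally: 0 ring(s) + 3 π bond(s) = 3.)

3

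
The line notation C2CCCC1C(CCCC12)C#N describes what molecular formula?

C11H17N

Heavy atoms from the SMILES: 11 C, 1 N.
Implicit hydrogens by atom environment:
  7 × C: 2 H each → 14
  3 × C: 1 H each → 3
  1 × C: no H
  1 × N: no H
  Total hydrogens = 17.
Molecular formula: C11H17N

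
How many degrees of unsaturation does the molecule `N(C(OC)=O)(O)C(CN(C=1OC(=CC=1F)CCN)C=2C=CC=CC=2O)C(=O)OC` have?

Molecular formula from the SMILES: C18H22FN3O7.
DoU = (2C + 2 + N − H − X)/2 = (2·18 + 2 + 3 − 22 − 1)/2 = 18/2 = 9.
(Structurally: 2 ring(s) + 7 π bond(s) = 9.)

9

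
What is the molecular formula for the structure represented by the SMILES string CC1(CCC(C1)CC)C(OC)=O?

C10H18O2

Heavy atoms from the SMILES: 10 C, 2 O.
Implicit hydrogens by atom environment:
  4 × C: 2 H each → 8
  3 × C: 3 H each → 9
  2 × C: no H
  2 × O: no H
  1 × C: 1 H
  Total hydrogens = 18.
Molecular formula: C10H18O2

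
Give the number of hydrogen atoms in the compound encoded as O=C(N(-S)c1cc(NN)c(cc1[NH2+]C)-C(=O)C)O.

Hydrogens are implicit in SMILES; fill each atom to its normal valence:
  4 × C (aromatic): no H
  2 × C: 3 H each → 6
  2 × C (aromatic): 1 H each → 2
  2 × C: no H
  2 × O: no H
  1 × N (charge +1): 2 H
  1 × N: 2 H
  1 × N: 1 H
  1 × N: no H
  1 × O: 1 H
  1 × S: 1 H
  Total hydrogens = 15.

15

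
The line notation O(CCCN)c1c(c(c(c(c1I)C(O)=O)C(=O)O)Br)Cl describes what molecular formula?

C11H10BrClINO5

Heavy atoms from the SMILES: 1 Br, 11 C, 1 Cl, 1 I, 1 N, 5 O.
Implicit hydrogens by atom environment:
  6 × C (aromatic): no H
  3 × C: 2 H each → 6
  3 × O: no H
  2 × C: no H
  2 × O: 1 H each → 2
  1 × Br: no H
  1 × Cl: no H
  1 × I: no H
  1 × N: 2 H
  Total hydrogens = 10.
Molecular formula: C11H10BrClINO5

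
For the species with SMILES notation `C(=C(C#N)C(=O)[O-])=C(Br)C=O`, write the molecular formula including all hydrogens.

C6HBrNO3-

Heavy atoms from the SMILES: 1 Br, 6 C, 1 N, 3 O.
Implicit hydrogens by atom environment:
  5 × C: no H
  2 × O: no H
  1 × Br: no H
  1 × C: 1 H
  1 × N: no H
  1 × O (charge -1): no H
  Total hydrogens = 1.
Net charge -1.
Molecular formula: C6HBrNO3-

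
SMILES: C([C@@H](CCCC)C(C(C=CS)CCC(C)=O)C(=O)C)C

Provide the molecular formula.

Heavy atoms from the SMILES: 17 C, 2 O, 1 S.
Implicit hydrogens by atom environment:
  6 × C: 2 H each → 12
  5 × C: 1 H each → 5
  4 × C: 3 H each → 12
  2 × C: no H
  2 × O: no H
  1 × S: 1 H
  Total hydrogens = 30.
Molecular formula: C17H30O2S

C17H30O2S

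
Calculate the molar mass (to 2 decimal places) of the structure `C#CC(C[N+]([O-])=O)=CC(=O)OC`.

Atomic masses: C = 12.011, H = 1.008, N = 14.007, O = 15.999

169.14

Molecular formula: C7H7NO4.
M = 7×12.011 + 7×1.008 + 1×14.007 + 4×15.999 = 169.14 g/mol.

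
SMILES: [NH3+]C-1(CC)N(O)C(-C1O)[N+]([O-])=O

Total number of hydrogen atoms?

12

Hydrogens are implicit in SMILES; fill each atom to its normal valence:
  2 × C: 1 H each → 2
  2 × O: 1 H each → 2
  1 × C: 3 H
  1 × C: 2 H
  1 × C: no H
  1 × N (charge +1): 3 H
  1 × N: no H
  1 × N (charge +1): no H
  1 × O: no H
  1 × O (charge -1): no H
  Total hydrogens = 12.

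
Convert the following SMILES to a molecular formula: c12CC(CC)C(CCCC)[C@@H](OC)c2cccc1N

C17H27NO

Heavy atoms from the SMILES: 17 C, 1 N, 1 O.
Implicit hydrogens by atom environment:
  5 × C: 2 H each → 10
  3 × C: 3 H each → 9
  3 × C (aromatic): 1 H each → 3
  3 × C: 1 H each → 3
  3 × C (aromatic): no H
  1 × N: 2 H
  1 × O: no H
  Total hydrogens = 27.
Molecular formula: C17H27NO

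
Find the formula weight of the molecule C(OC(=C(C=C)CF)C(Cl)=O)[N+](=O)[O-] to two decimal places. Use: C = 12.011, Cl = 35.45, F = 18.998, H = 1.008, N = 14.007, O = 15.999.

Molecular formula: C7H7ClFNO4.
M = 7×12.011 + 1×35.45 + 1×18.998 + 7×1.008 + 1×14.007 + 4×15.999 = 223.58 g/mol.

223.58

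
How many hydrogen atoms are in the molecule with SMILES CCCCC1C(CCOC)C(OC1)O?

Hydrogens are implicit in SMILES; fill each atom to its normal valence:
  6 × C: 2 H each → 12
  3 × C: 1 H each → 3
  2 × C: 3 H each → 6
  2 × O: no H
  1 × O: 1 H
  Total hydrogens = 22.

22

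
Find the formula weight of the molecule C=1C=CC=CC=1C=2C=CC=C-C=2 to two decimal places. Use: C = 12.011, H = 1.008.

154.21

Molecular formula: C12H10.
M = 12×12.011 + 10×1.008 = 154.21 g/mol.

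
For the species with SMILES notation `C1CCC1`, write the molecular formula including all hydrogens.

Heavy atoms from the SMILES: 4 C.
Implicit hydrogens by atom environment:
  4 × C: 2 H each → 8
  Total hydrogens = 8.
Molecular formula: C4H8

C4H8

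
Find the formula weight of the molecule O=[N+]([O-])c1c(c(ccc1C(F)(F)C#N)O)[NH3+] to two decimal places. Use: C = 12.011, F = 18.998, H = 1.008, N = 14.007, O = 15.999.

230.15

Molecular formula: C8H6F2N3O3+.
M = 8×12.011 + 2×18.998 + 6×1.008 + 3×14.007 + 3×15.999 = 230.15 g/mol.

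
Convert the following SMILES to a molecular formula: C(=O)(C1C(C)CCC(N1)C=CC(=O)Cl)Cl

C10H13Cl2NO2

Heavy atoms from the SMILES: 10 C, 2 Cl, 1 N, 2 O.
Implicit hydrogens by atom environment:
  5 × C: 1 H each → 5
  2 × C: 2 H each → 4
  2 × C: no H
  2 × Cl: no H
  2 × O: no H
  1 × C: 3 H
  1 × N: 1 H
  Total hydrogens = 13.
Molecular formula: C10H13Cl2NO2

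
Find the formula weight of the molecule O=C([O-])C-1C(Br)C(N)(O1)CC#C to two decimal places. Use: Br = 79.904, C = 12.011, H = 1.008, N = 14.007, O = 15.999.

Molecular formula: C7H7BrNO3-.
M = 1×79.904 + 7×12.011 + 7×1.008 + 1×14.007 + 3×15.999 = 233.04 g/mol.

233.04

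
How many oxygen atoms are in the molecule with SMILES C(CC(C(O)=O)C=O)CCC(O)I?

4

The symbol for oxygen appears 4 times in the SMILES.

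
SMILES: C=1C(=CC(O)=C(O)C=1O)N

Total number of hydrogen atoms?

Hydrogens are implicit in SMILES; fill each atom to its normal valence:
  4 × C (aromatic): no H
  3 × O: 1 H each → 3
  2 × C (aromatic): 1 H each → 2
  1 × N: 2 H
  Total hydrogens = 7.

7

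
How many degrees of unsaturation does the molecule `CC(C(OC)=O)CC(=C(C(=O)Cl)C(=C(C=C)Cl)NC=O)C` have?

6

Molecular formula from the SMILES: C14H17Cl2NO4.
DoU = (2C + 2 + N − H − X)/2 = (2·14 + 2 + 1 − 17 − 2)/2 = 12/2 = 6.
(Structurally: 0 ring(s) + 6 π bond(s) = 6.)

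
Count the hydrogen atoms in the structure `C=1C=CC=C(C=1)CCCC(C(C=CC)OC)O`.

22

Hydrogens are implicit in SMILES; fill each atom to its normal valence:
  5 × C (aromatic): 1 H each → 5
  4 × C: 1 H each → 4
  3 × C: 2 H each → 6
  2 × C: 3 H each → 6
  1 × C (aromatic): no H
  1 × O: 1 H
  1 × O: no H
  Total hydrogens = 22.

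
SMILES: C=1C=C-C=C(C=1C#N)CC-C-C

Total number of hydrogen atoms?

13

Hydrogens are implicit in SMILES; fill each atom to its normal valence:
  4 × C (aromatic): 1 H each → 4
  3 × C: 2 H each → 6
  2 × C (aromatic): no H
  1 × C: 3 H
  1 × C: no H
  1 × N: no H
  Total hydrogens = 13.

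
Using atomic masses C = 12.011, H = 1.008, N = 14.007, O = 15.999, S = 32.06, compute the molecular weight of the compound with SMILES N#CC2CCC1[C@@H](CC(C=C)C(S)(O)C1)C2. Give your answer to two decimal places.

237.36

Molecular formula: C13H19NOS.
M = 13×12.011 + 19×1.008 + 1×14.007 + 1×15.999 + 1×32.06 = 237.36 g/mol.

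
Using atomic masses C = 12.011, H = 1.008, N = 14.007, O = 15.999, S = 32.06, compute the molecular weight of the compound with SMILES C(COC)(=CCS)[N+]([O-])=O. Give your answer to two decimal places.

163.19

Molecular formula: C5H9NO3S.
M = 5×12.011 + 9×1.008 + 1×14.007 + 3×15.999 + 1×32.06 = 163.19 g/mol.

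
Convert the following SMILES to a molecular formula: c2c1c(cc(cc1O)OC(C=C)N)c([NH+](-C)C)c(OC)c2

Heavy atoms from the SMILES: 16 C, 2 N, 3 O.
Implicit hydrogens by atom environment:
  6 × C (aromatic): no H
  4 × C (aromatic): 1 H each → 4
  3 × C: 3 H each → 9
  2 × C: 1 H each → 2
  2 × O: no H
  1 × C: 2 H
  1 × N: 2 H
  1 × N (charge +1): 1 H
  1 × O: 1 H
  Total hydrogens = 21.
Net charge +1.
Molecular formula: C16H21N2O3+

C16H21N2O3+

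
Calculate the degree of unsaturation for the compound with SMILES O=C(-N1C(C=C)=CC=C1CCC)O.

Molecular formula from the SMILES: C10H13NO2.
DoU = (2C + 2 + N − H − X)/2 = (2·10 + 2 + 1 − 13 − 0)/2 = 10/2 = 5.
(Structurally: 1 ring(s) + 4 π bond(s) = 5.)

5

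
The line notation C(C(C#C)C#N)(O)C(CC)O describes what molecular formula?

C8H11NO2

Heavy atoms from the SMILES: 8 C, 1 N, 2 O.
Implicit hydrogens by atom environment:
  4 × C: 1 H each → 4
  2 × C: no H
  2 × O: 1 H each → 2
  1 × C: 3 H
  1 × C: 2 H
  1 × N: no H
  Total hydrogens = 11.
Molecular formula: C8H11NO2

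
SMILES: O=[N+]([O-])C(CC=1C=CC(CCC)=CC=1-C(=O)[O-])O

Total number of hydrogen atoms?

14

Hydrogens are implicit in SMILES; fill each atom to its normal valence:
  3 × C: 2 H each → 6
  3 × C (aromatic): 1 H each → 3
  3 × C (aromatic): no H
  2 × O: no H
  2 × O (charge -1): no H
  1 × C: 3 H
  1 × C: 1 H
  1 × C: no H
  1 × N (charge +1): no H
  1 × O: 1 H
  Total hydrogens = 14.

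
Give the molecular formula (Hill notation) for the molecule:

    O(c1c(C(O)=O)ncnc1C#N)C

Heavy atoms from the SMILES: 7 C, 3 N, 3 O.
Implicit hydrogens by atom environment:
  3 × C (aromatic): no H
  2 × C: no H
  2 × N (aromatic): no H
  2 × O: no H
  1 × C: 3 H
  1 × C (aromatic): 1 H
  1 × N: no H
  1 × O: 1 H
  Total hydrogens = 5.
Molecular formula: C7H5N3O3

C7H5N3O3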